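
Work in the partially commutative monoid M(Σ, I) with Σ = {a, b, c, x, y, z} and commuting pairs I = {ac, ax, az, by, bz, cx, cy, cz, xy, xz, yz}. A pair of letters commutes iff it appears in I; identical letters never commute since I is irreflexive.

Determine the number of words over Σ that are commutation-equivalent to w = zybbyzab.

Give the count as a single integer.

168

piece 0:z — minimal
piece 1:y — minimal
piece 2:b — minimal
piece 3:b rests on {2:b}
piece 4:y rests on {1:y}
piece 5:z rests on {0:z}
piece 6:a rests on {3:b, 4:y}
piece 7:b rests on {6:a}
minimal pieces: {0:z, 1:y, 2:b}
ways to finish when only these pieces remain (= sum over removing one remaining piece with nothing left below it):
  1 left: {5}→1  {7}→1
  2 left: {0,5}→1  {5,7}→2  {6,7}→1
  3 left: {0,5,7}→3  {3,6,7}→1  {4,6,7}→1  {5,6,7}→3
  4 left: {0,5,6,7}→6  {1,4,6,7}→1  {2,3,6,7}→1  {3,4,6,7}→2  {3,5,6,7}→4  {4,5,6,7}→4
  5 left: {0,3,5,6,7}→10  {0,4,5,6,7}→10  {1,3,4,6,7}→3  {1,4,5,6,7}→5  {2,3,4,6,7}→3  {2,3,5,6,7}→5  {3,4,5,6,7}→10
  6 left: {0,1,4,5,6,7}→15  {0,2,3,5,6,7}→15  {0,3,4,5,6,7}→30  {1,2,3,4,6,7}→6  {1,3,4,5,6,7}→18  {2,3,4,5,6,7}→18
  placing 0:z first → 42 extensions
  placing 1:y first → 63 extensions
  placing 2:b first → 63 extensions
total linear extensions = 168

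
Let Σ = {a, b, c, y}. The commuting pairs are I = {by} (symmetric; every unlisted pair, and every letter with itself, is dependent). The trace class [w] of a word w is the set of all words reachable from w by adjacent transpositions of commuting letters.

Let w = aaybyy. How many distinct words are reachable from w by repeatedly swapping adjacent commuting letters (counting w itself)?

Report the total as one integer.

#0=a has no predecessor
#1=a depends on [0:a]
#2=y depends on [1:a]
#3=b depends on [1:a]
#4=y depends on [2:y]
#5=y depends on [4:y]
sources: [0:a]
N(rest) = Σ N(rest − s) over sources s of rest; N(one piece) = 1:
  size 1 → [3]=1  [5]=1
  size 2 → [3,5]=2  [4,5]=1
  size 3 → [2,4,5]=1  [3,4,5]=3
  size 4 → [2,3,4,5]=4
  first=0(a) contributes 4

4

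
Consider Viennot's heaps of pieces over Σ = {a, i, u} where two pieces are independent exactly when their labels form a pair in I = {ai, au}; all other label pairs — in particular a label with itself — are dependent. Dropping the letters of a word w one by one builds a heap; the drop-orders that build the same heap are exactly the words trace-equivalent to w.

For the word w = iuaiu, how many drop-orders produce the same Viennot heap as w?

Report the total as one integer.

5

drop 0:i onto floor
drop 1:u onto {0:i}
drop 2:a onto floor
drop 3:i onto {1:u}
drop 4:u onto {3:i}
ground layer = {0:i, 2:a}
drop-orders for the pieces not yet dropped (sum over which currently-grounded one goes next):
  1 to go: {2} 1  {4} 1
  2 to go: {2,4} 2  {3,4} 1
  3 to go: {1,3,4} 1  {2,3,4} 3
  if 0:i drops first: 4 orders
  if 2:a drops first: 1 orders
heap linearizations: 5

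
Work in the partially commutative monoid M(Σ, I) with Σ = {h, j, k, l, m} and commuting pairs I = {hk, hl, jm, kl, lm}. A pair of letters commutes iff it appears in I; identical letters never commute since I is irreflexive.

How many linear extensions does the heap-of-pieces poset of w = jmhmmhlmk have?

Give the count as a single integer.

drop 0:j onto floor
drop 1:m onto floor
drop 2:h onto {0:j, 1:m}
drop 3:m onto {2:h}
drop 4:m onto {3:m}
drop 5:h onto {4:m}
drop 6:l onto {0:j}
drop 7:m onto {5:h}
drop 8:k onto {7:m}
ground layer = {0:j, 1:m}
drop-orders for the pieces not yet dropped (sum over which currently-grounded one goes next):
  1 to go: {6} 1  {8} 1
  2 to go: {6,8} 2  {7,8} 1
  3 to go: {5,7,8} 1  {6,7,8} 3
  4 to go: {4,5,7,8} 1  {5,6,7,8} 4
  5 to go: {3,4,5,7,8} 1  {4,5,6,7,8} 5
  6 to go: {2,3,4,5,7,8} 1  {3,4,5,6,7,8} 6
  7 to go: {1,2,3,4,5,7,8} 1  {2,3,4,5,6,7,8} 7
  if 0:j drops first: 8 orders
  if 1:m drops first: 7 orders
heap linearizations: 15

15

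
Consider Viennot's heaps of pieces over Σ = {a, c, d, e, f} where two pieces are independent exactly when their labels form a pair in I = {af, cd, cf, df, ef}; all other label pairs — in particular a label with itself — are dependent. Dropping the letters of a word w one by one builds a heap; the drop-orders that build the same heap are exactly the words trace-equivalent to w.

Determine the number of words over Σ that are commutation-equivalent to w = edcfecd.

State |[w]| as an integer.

#0=e has no predecessor
#1=d depends on [0:e]
#2=c depends on [0:e]
#3=f has no predecessor
#4=e depends on [1:d, 2:c]
#5=c depends on [4:e]
#6=d depends on [4:e]
sources: [0:e, 3:f]
N(rest) = Σ N(rest − s) over sources s of rest; N(one piece) = 1:
  size 1 → [3]=1  [5]=1  [6]=1
  size 2 → [3,5]=2  [3,6]=2  [5,6]=2
  size 3 → [3,5,6]=6  [4,5,6]=2
  size 4 → [1,4,5,6]=2  [2,4,5,6]=2  [3,4,5,6]=8
  size 5 → [1,2,4,5,6]=4  [1,3,4,5,6]=10  [2,3,4,5,6]=10
  first=0(e) contributes 24
  first=3(f) contributes 4
|[w]| = 28

28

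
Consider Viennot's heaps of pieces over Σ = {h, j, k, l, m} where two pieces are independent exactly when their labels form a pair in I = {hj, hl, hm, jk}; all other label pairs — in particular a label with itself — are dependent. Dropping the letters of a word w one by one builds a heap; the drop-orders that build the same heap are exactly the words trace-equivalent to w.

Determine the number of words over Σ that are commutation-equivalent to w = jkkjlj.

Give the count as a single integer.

piece 0:j — minimal
piece 1:k — minimal
piece 2:k rests on {1:k}
piece 3:j rests on {0:j}
piece 4:l rests on {2:k, 3:j}
piece 5:j rests on {4:l}
minimal pieces: {0:j, 1:k}
ways to finish when only these pieces remain (= sum over removing one remaining piece with nothing left below it):
  1 left: {5}→1
  2 left: {4,5}→1
  3 left: {2,4,5}→1  {3,4,5}→1
  4 left: {0,3,4,5}→1  {1,2,4,5}→1  {2,3,4,5}→2
  placing 0:j first → 3 extensions
  placing 1:k first → 3 extensions
total linear extensions = 6

6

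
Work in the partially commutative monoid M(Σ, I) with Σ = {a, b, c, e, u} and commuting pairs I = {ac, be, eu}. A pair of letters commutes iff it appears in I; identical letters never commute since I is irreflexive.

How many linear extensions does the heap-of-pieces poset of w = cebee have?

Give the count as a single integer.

piece 0:c — minimal
piece 1:e rests on {0:c}
piece 2:b rests on {0:c}
piece 3:e rests on {1:e}
piece 4:e rests on {3:e}
minimal pieces: {0:c}
ways to finish when only these pieces remain (= sum over removing one remaining piece with nothing left below it):
  1 left: {2}→1  {4}→1
  2 left: {2,4}→2  {3,4}→1
  3 left: {1,3,4}→1  {2,3,4}→3
  placing 0:c first → 4 extensions

4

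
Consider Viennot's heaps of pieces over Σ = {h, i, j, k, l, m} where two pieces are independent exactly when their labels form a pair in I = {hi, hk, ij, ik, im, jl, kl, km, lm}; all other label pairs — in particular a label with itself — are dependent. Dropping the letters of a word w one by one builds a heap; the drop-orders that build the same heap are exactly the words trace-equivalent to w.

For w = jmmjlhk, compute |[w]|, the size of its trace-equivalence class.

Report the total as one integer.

drop 0:j onto floor
drop 1:m onto {0:j}
drop 2:m onto {1:m}
drop 3:j onto {2:m}
drop 4:l onto floor
drop 5:h onto {3:j, 4:l}
drop 6:k onto {3:j}
ground layer = {0:j, 4:l}
drop-orders for the pieces not yet dropped (sum over which currently-grounded one goes next):
  1 to go: {5} 1  {6} 1
  2 to go: {4,5} 1  {5,6} 2
  3 to go: {3,5,6} 2  {4,5,6} 3
  4 to go: {2,3,5,6} 2  {3,4,5,6} 5
  5 to go: {1,2,3,5,6} 2  {2,3,4,5,6} 7
  if 0:j drops first: 9 orders
  if 4:l drops first: 2 orders
heap linearizations: 11

11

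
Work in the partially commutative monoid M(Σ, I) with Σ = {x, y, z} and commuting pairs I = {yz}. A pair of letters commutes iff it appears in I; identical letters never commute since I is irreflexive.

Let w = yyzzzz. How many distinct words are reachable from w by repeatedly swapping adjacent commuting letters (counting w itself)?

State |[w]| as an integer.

15

0(y) covers ∅
1(y) covers 0:y
2(z) covers ∅
3(z) covers 2:z
4(z) covers 3:z
5(z) covers 4:z
floor of heap: 0:y, 2:z
completions by unplaced set U, small U first (add the entries for U minus each lowest piece of U):
  |U|=1: {1}:1  {5}:1
  |U|=2: {0,1}:1  {1,5}:2  {4,5}:1
  |U|=3: {0,1,5}:3  {1,4,5}:3  {3,4,5}:1
  |U|=4: {0,1,4,5}:6  {1,3,4,5}:4  {2,3,4,5}:1
  start at 0(y): 5
  start at 2(z): 10
sum over floor = 15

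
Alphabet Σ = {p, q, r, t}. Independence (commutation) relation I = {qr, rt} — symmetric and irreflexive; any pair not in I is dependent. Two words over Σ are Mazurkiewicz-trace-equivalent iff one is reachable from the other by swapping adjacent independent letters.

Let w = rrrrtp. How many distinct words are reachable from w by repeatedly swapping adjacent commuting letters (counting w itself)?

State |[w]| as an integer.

#0=r has no predecessor
#1=r depends on [0:r]
#2=r depends on [1:r]
#3=r depends on [2:r]
#4=t has no predecessor
#5=p depends on [3:r, 4:t]
sources: [0:r, 4:t]
N(rest) = Σ N(rest − s) over sources s of rest; N(one piece) = 1:
  size 1 → [5]=1
  size 2 → [3,5]=1  [4,5]=1
  size 3 → [2,3,5]=1  [3,4,5]=2
  size 4 → [1,2,3,5]=1  [2,3,4,5]=3
  first=0(r) contributes 4
  first=4(t) contributes 1
|[w]| = 5

5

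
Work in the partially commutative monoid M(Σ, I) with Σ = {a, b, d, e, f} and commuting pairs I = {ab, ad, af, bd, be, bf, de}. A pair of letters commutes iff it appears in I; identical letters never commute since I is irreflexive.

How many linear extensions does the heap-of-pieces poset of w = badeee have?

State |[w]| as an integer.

#0=b has no predecessor
#1=a has no predecessor
#2=d has no predecessor
#3=e depends on [1:a]
#4=e depends on [3:e]
#5=e depends on [4:e]
sources: [0:b, 1:a, 2:d]
N(rest) = Σ N(rest − s) over sources s of rest; N(one piece) = 1:
  size 1 → [0]=1  [2]=1  [5]=1
  size 2 → [0,2]=2  [0,5]=2  [2,5]=2  [4,5]=1
  size 3 → [0,2,5]=6  [0,4,5]=3  [2,4,5]=3  [3,4,5]=1
  size 4 → [0,2,4,5]=12  [0,3,4,5]=4  [1,3,4,5]=1  [2,3,4,5]=4
  first=0(b) contributes 5
  first=1(a) contributes 20
  first=2(d) contributes 5
|[w]| = 30

30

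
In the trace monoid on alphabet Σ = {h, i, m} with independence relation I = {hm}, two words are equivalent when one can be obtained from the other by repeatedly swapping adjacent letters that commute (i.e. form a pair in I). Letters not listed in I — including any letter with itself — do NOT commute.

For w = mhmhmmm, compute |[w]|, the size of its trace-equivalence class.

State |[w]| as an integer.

0(m) covers ∅
1(h) covers ∅
2(m) covers 0:m
3(h) covers 1:h
4(m) covers 2:m
5(m) covers 4:m
6(m) covers 5:m
floor of heap: 0:m, 1:h
completions by unplaced set U, small U first (add the entries for U minus each lowest piece of U):
  |U|=1: {3}:1  {6}:1
  |U|=2: {1,3}:1  {3,6}:2  {5,6}:1
  |U|=3: {1,3,6}:3  {3,5,6}:3  {4,5,6}:1
  |U|=4: {1,3,5,6}:6  {2,4,5,6}:1  {3,4,5,6}:4
  |U|=5: {0,2,4,5,6}:1  {1,3,4,5,6}:10  {2,3,4,5,6}:5
  start at 0(m): 15
  start at 1(h): 6
sum over floor = 21

21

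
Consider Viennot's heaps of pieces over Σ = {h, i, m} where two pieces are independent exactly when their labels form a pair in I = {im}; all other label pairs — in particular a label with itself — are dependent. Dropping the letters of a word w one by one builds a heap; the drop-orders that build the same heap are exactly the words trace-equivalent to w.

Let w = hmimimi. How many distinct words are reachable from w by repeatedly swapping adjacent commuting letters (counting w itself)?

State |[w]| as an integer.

0(h) covers ∅
1(m) covers 0:h
2(i) covers 0:h
3(m) covers 1:m
4(i) covers 2:i
5(m) covers 3:m
6(i) covers 4:i
floor of heap: 0:h
completions by unplaced set U, small U first (add the entries for U minus each lowest piece of U):
  |U|=1: {5}:1  {6}:1
  |U|=2: {3,5}:1  {4,6}:1  {5,6}:2
  |U|=3: {1,3,5}:1  {2,4,6}:1  {3,5,6}:3  {4,5,6}:3
  |U|=4: {1,3,5,6}:4  {2,4,5,6}:4  {3,4,5,6}:6
  |U|=5: {1,3,4,5,6}:10  {2,3,4,5,6}:10
  start at 0(h): 20

20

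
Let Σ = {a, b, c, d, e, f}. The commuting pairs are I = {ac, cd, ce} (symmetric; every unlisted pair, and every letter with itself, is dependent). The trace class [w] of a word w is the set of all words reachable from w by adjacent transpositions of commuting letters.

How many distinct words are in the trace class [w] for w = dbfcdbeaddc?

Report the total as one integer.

10

0(d) covers ∅
1(b) covers 0:d
2(f) covers 1:b
3(c) covers 2:f
4(d) covers 2:f
5(b) covers 3:c, 4:d
6(e) covers 5:b
7(a) covers 6:e
8(d) covers 7:a
9(d) covers 8:d
10(c) covers 5:b
floor of heap: 0:d
completions by unplaced set U, small U first (add the entries for U minus each lowest piece of U):
  |U|=1: {9}:1  {10}:1
  |U|=2: {8,9}:1  {9,10}:2
  |U|=3: {7,8,9}:1  {8,9,10}:3
  |U|=4: {6,7,8,9}:1  {7,8,9,10}:4
  |U|=5: {6,7,8,9,10}:5
  |U|=6: {5,6,7,8,9,10}:5
  |U|=7: {3,5,6,7,8,9,10}:5  {4,5,6,7,8,9,10}:5
  |U|=8: {3,4,5,6,7,8,9,10}:10
  |U|=9: {2,3,4,5,6,7,8,9,10}:10
  start at 0(d): 10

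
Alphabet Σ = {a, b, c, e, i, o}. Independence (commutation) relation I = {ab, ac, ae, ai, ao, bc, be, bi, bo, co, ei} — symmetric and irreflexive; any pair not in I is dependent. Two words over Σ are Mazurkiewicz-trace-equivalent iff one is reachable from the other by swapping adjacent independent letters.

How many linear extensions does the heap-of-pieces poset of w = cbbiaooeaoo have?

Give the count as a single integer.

0(c) covers ∅
1(b) covers ∅
2(b) covers 1:b
3(i) covers 0:c
4(a) covers ∅
5(o) covers 3:i
6(o) covers 5:o
7(e) covers 6:o
8(a) covers 4:a
9(o) covers 7:e
10(o) covers 9:o
floor of heap: 0:c, 1:b, 4:a
completions by unplaced set U, small U first (add the entries for U minus each lowest piece of U):
  |U|=1: {2}:1  {8}:1  {10}:1
  |U|=2: {1,2}:1  {2,8}:2  {2,10}:2  {4,8}:1  {8,10}:2  {9,10}:1
  |U|=3: {1,2,8}:3  {1,2,10}:3  {2,4,8}:3  {2,8,10}:6  {2,9,10}:3  {4,8,10}:3  {7,9,10}:1  {8,9,10}:3
  |U|=4: {1,2,4,8}:6  {1,2,8,10}:12  {1,2,9,10}:6  {2,4,8,10}:12  {2,7,9,10}:4  {2,8,9,10}:12  {4,8,9,10}:6  {6,7,9,10}:1  {7,8,9,10}:4
  |U|=5: {1,2,4,8,10}:30  {1,2,7,9,10}:10  {1,2,8,9,10}:30  {2,4,8,9,10}:30  {2,6,7,9,10}:5  {2,7,8,9,10}:20  {4,7,8,9,10}:10  {5,6,7,9,10}:1  {6,7,8,9,10}:5
  |U|=6: {1,2,4,8,9,10}:90  {1,2,6,7,9,10}:15  {1,2,7,8,9,10}:60  {2,4,7,8,9,10}:60  {2,5,6,7,9,10}:6  {2,6,7,8,9,10}:30  {3,5,6,7,9,10}:1  {4,6,7,8,9,10}:15  {5,6,7,8,9,10}:6
  |U|=7: {0,3,5,6,7,9,10}:1  {1,2,4,7,8,9,10}:210  {1,2,5,6,7,9,10}:21  {1,2,6,7,8,9,10}:105  {2,3,5,6,7,9,10}:7  {2,4,6,7,8,9,10}:105  {2,5,6,7,8,9,10}:42  {3,5,6,7,8,9,10}:7  {4,5,6,7,8,9,10}:21
  |U|=8: {0,2,3,5,6,7,9,10}:8  {0,3,5,6,7,8,9,10}:8  {1,2,3,5,6,7,9,10}:28  {1,2,4,6,7,8,9,10}:420  {1,2,5,6,7,8,9,10}:168  {2,3,5,6,7,8,9,10}:56  {2,4,5,6,7,8,9,10}:168  {3,4,5,6,7,8,9,10}:28
  |U|=9: {0,1,2,3,5,6,7,9,10}:36  {0,2,3,5,6,7,8,9,10}:72  {0,3,4,5,6,7,8,9,10}:36  {1,2,3,5,6,7,8,9,10}:252  {1,2,4,5,6,7,8,9,10}:756  {2,3,4,5,6,7,8,9,10}:252
  start at 0(c): 1260
  start at 1(b): 360
  start at 4(a): 360
sum over floor = 1980

1980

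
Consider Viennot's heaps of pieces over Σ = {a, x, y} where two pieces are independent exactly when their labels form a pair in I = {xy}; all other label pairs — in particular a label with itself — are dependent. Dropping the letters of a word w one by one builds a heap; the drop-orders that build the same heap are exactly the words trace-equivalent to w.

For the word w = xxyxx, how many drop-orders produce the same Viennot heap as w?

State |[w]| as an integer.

piece 0:x — minimal
piece 1:x rests on {0:x}
piece 2:y — minimal
piece 3:x rests on {1:x}
piece 4:x rests on {3:x}
minimal pieces: {0:x, 2:y}
ways to finish when only these pieces remain (= sum over removing one remaining piece with nothing left below it):
  1 left: {2}→1  {4}→1
  2 left: {2,4}→2  {3,4}→1
  3 left: {1,3,4}→1  {2,3,4}→3
  placing 0:x first → 4 extensions
  placing 2:y first → 1 extensions
total linear extensions = 5

5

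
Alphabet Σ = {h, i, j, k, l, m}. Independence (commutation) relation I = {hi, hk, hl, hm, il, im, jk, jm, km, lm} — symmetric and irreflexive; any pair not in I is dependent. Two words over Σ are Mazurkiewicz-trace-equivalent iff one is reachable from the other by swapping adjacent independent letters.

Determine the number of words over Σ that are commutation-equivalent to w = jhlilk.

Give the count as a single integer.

15

0(j) covers ∅
1(h) covers 0:j
2(l) covers 0:j
3(i) covers 0:j
4(l) covers 2:l
5(k) covers 3:i, 4:l
floor of heap: 0:j
completions by unplaced set U, small U first (add the entries for U minus each lowest piece of U):
  |U|=1: {1}:1  {5}:1
  |U|=2: {1,5}:2  {3,5}:1  {4,5}:1
  |U|=3: {1,3,5}:3  {1,4,5}:3  {2,4,5}:1  {3,4,5}:2
  |U|=4: {1,2,4,5}:4  {1,3,4,5}:8  {2,3,4,5}:3
  start at 0(j): 15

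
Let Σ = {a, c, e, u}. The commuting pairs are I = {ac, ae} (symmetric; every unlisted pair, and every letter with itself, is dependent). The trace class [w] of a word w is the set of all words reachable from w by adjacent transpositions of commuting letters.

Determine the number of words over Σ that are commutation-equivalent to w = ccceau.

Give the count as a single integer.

drop 0:c onto floor
drop 1:c onto {0:c}
drop 2:c onto {1:c}
drop 3:e onto {2:c}
drop 4:a onto floor
drop 5:u onto {3:e, 4:a}
ground layer = {0:c, 4:a}
drop-orders for the pieces not yet dropped (sum over which currently-grounded one goes next):
  1 to go: {5} 1
  2 to go: {3,5} 1  {4,5} 1
  3 to go: {2,3,5} 1  {3,4,5} 2
  4 to go: {1,2,3,5} 1  {2,3,4,5} 3
  if 0:c drops first: 4 orders
  if 4:a drops first: 1 orders
heap linearizations: 5

5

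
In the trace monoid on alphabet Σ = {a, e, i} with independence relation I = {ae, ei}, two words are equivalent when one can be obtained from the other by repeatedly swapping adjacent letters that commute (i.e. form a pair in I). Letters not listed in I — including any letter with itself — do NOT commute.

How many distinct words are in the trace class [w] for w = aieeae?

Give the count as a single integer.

20

drop 0:a onto floor
drop 1:i onto {0:a}
drop 2:e onto floor
drop 3:e onto {2:e}
drop 4:a onto {1:i}
drop 5:e onto {3:e}
ground layer = {0:a, 2:e}
drop-orders for the pieces not yet dropped (sum over which currently-grounded one goes next):
  1 to go: {4} 1  {5} 1
  2 to go: {1,4} 1  {3,5} 1  {4,5} 2
  3 to go: {0,1,4} 1  {1,4,5} 3  {2,3,5} 1  {3,4,5} 3
  4 to go: {0,1,4,5} 4  {1,3,4,5} 6  {2,3,4,5} 4
  if 0:a drops first: 10 orders
  if 2:e drops first: 10 orders
heap linearizations: 20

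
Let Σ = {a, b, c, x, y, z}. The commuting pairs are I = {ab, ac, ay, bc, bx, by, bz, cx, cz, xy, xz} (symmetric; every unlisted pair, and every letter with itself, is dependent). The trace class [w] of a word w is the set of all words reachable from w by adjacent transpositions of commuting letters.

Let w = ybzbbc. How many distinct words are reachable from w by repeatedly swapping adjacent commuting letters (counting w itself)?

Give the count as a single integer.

40

0(y) covers ∅
1(b) covers ∅
2(z) covers 0:y
3(b) covers 1:b
4(b) covers 3:b
5(c) covers 0:y
floor of heap: 0:y, 1:b
completions by unplaced set U, small U first (add the entries for U minus each lowest piece of U):
  |U|=1: {2}:1  {4}:1  {5}:1
  |U|=2: {2,4}:2  {2,5}:2  {3,4}:1  {4,5}:2
  |U|=3: {0,2,5}:2  {1,3,4}:1  {2,3,4}:3  {2,4,5}:6  {3,4,5}:3
  |U|=4: {0,2,4,5}:8  {1,2,3,4}:4  {1,3,4,5}:4  {2,3,4,5}:12
  start at 0(y): 20
  start at 1(b): 20
sum over floor = 40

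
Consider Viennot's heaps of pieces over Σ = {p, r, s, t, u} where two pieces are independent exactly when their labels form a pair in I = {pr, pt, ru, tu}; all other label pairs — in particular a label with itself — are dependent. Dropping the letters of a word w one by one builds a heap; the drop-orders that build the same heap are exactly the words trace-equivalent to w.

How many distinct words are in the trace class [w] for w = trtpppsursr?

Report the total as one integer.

40

piece 0:t — minimal
piece 1:r rests on {0:t}
piece 2:t rests on {1:r}
piece 3:p — minimal
piece 4:p rests on {3:p}
piece 5:p rests on {4:p}
piece 6:s rests on {2:t, 5:p}
piece 7:u rests on {6:s}
piece 8:r rests on {6:s}
piece 9:s rests on {7:u, 8:r}
piece 10:r rests on {9:s}
minimal pieces: {0:t, 3:p}
ways to finish when only these pieces remain (= sum over removing one remaining piece with nothing left below it):
  1 left: {10}→1
  2 left: {9,10}→1
  3 left: {7,9,10}→1  {8,9,10}→1
  4 left: {7,8,9,10}→2
  5 left: {6,7,8,9,10}→2
  6 left: {2,6,7,8,9,10}→2  {5,6,7,8,9,10}→2
  7 left: {1,2,6,7,8,9,10}→2  {2,5,6,7,8,9,10}→4  {4,5,6,7,8,9,10}→2
  8 left: {0,1,2,6,7,8,9,10}→2  {1,2,5,6,7,8,9,10}→6  {2,4,5,6,7,8,9,10}→6  {3,4,5,6,7,8,9,10}→2
  9 left: {0,1,2,5,6,7,8,9,10}→8  {1,2,4,5,6,7,8,9,10}→12  {2,3,4,5,6,7,8,9,10}→8
  placing 0:t first → 20 extensions
  placing 3:p first → 20 extensions
total linear extensions = 40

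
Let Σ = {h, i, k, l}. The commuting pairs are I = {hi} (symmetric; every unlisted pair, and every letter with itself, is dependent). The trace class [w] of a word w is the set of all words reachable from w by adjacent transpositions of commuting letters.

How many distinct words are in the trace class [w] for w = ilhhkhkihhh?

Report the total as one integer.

4

#0=i has no predecessor
#1=l depends on [0:i]
#2=h depends on [1:l]
#3=h depends on [2:h]
#4=k depends on [3:h]
#5=h depends on [4:k]
#6=k depends on [5:h]
#7=i depends on [6:k]
#8=h depends on [6:k]
#9=h depends on [8:h]
#10=h depends on [9:h]
sources: [0:i]
N(rest) = Σ N(rest − s) over sources s of rest; N(one piece) = 1:
  size 1 → [7]=1  [10]=1
  size 2 → [7,10]=2  [9,10]=1
  size 3 → [7,9,10]=3  [8,9,10]=1
  size 4 → [7,8,9,10]=4
  size 5 → [6,7,8,9,10]=4
  size 6 → [5,6,7,8,9,10]=4
  size 7 → [4,5,6,7,8,9,10]=4
  size 8 → [3,4,5,6,7,8,9,10]=4
  size 9 → [2,3,4,5,6,7,8,9,10]=4
  first=0(i) contributes 4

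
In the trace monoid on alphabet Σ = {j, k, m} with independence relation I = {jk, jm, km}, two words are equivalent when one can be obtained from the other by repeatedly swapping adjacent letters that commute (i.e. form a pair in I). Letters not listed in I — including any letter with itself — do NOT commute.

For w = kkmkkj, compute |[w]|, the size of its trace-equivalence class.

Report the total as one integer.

30

drop 0:k onto floor
drop 1:k onto {0:k}
drop 2:m onto floor
drop 3:k onto {1:k}
drop 4:k onto {3:k}
drop 5:j onto floor
ground layer = {0:k, 2:m, 5:j}
drop-orders for the pieces not yet dropped (sum over which currently-grounded one goes next):
  1 to go: {2} 1  {4} 1  {5} 1
  2 to go: {2,4} 2  {2,5} 2  {3,4} 1  {4,5} 2
  3 to go: {1,3,4} 1  {2,3,4} 3  {2,4,5} 6  {3,4,5} 3
  4 to go: {0,1,3,4} 1  {1,2,3,4} 4  {1,3,4,5} 4  {2,3,4,5} 12
  if 0:k drops first: 20 orders
  if 2:m drops first: 5 orders
  if 5:j drops first: 5 orders
heap linearizations: 30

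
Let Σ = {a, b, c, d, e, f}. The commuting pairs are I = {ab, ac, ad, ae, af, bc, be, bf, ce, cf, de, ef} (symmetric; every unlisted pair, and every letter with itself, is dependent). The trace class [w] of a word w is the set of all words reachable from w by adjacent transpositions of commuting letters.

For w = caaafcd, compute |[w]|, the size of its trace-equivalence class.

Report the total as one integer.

105

#0=c has no predecessor
#1=a has no predecessor
#2=a depends on [1:a]
#3=a depends on [2:a]
#4=f has no predecessor
#5=c depends on [0:c]
#6=d depends on [4:f, 5:c]
sources: [0:c, 1:a, 4:f]
N(rest) = Σ N(rest − s) over sources s of rest; N(one piece) = 1:
  size 1 → [3]=1  [6]=1
  size 2 → [2,3]=1  [3,6]=2  [4,6]=1  [5,6]=1
  size 3 → [0,5,6]=1  [1,2,3]=1  [2,3,6]=3  [3,4,6]=3  [3,5,6]=3  [4,5,6]=2
  size 4 → [0,3,5,6]=4  [0,4,5,6]=3  [1,2,3,6]=4  [2,3,4,6]=6  [2,3,5,6]=6  [3,4,5,6]=8
  size 5 → [0,2,3,5,6]=10  [0,3,4,5,6]=15  [1,2,3,4,6]=10  [1,2,3,5,6]=10  [2,3,4,5,6]=20
  first=0(c) contributes 40
  first=1(a) contributes 45
  first=4(f) contributes 20
|[w]| = 105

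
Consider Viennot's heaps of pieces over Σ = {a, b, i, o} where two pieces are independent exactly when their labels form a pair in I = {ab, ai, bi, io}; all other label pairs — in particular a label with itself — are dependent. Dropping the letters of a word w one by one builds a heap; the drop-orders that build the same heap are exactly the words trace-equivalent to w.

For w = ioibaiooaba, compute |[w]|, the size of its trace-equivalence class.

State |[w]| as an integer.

990

0(i) covers ∅
1(o) covers ∅
2(i) covers 0:i
3(b) covers 1:o
4(a) covers 1:o
5(i) covers 2:i
6(o) covers 3:b, 4:a
7(o) covers 6:o
8(a) covers 7:o
9(b) covers 7:o
10(a) covers 8:a
floor of heap: 0:i, 1:o
completions by unplaced set U, small U first (add the entries for U minus each lowest piece of U):
  |U|=1: {5}:1  {9}:1  {10}:1
  |U|=2: {2,5}:1  {5,9}:2  {5,10}:2  {8,10}:1  {9,10}:2
  |U|=3: {0,2,5}:1  {2,5,9}:3  {2,5,10}:3  {5,8,10}:3  {5,9,10}:6  {8,9,10}:3
  |U|=4: {0,2,5,9}:4  {0,2,5,10}:4  {2,5,8,10}:6  {2,5,9,10}:12  {5,8,9,10}:12  {7,8,9,10}:3
  |U|=5: {0,2,5,8,10}:10  {0,2,5,9,10}:20  {2,5,8,9,10}:30  {5,7,8,9,10}:15  {6,7,8,9,10}:3
  |U|=6: {0,2,5,8,9,10}:60  {2,5,7,8,9,10}:45  {3,6,7,8,9,10}:3  {4,6,7,8,9,10}:3  {5,6,7,8,9,10}:18
  |U|=7: {0,2,5,7,8,9,10}:105  {2,5,6,7,8,9,10}:63  {3,4,6,7,8,9,10}:6  {3,5,6,7,8,9,10}:21  {4,5,6,7,8,9,10}:21
  |U|=8: {0,2,5,6,7,8,9,10}:168  {1,3,4,6,7,8,9,10}:6  {2,3,5,6,7,8,9,10}:84  {2,4,5,6,7,8,9,10}:84  {3,4,5,6,7,8,9,10}:48
  |U|=9: {0,2,3,5,6,7,8,9,10}:252  {0,2,4,5,6,7,8,9,10}:252  {1,3,4,5,6,7,8,9,10}:54  {2,3,4,5,6,7,8,9,10}:216
  start at 0(i): 270
  start at 1(o): 720
sum over floor = 990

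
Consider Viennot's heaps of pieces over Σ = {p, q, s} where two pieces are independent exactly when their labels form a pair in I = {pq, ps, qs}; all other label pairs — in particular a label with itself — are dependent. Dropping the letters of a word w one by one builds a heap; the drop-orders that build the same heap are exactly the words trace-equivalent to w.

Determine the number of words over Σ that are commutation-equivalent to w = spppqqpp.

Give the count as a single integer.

#0=s has no predecessor
#1=p has no predecessor
#2=p depends on [1:p]
#3=p depends on [2:p]
#4=q has no predecessor
#5=q depends on [4:q]
#6=p depends on [3:p]
#7=p depends on [6:p]
sources: [0:s, 1:p, 4:q]
N(rest) = Σ N(rest − s) over sources s of rest; N(one piece) = 1:
  size 1 → [0]=1  [5]=1  [7]=1
  size 2 → [0,5]=2  [0,7]=2  [4,5]=1  [5,7]=2  [6,7]=1
  size 3 → [0,4,5]=3  [0,5,7]=6  [0,6,7]=3  [3,6,7]=1  [4,5,7]=3  [5,6,7]=3
  size 4 → [0,3,6,7]=4  [0,4,5,7]=12  [0,5,6,7]=12  [2,3,6,7]=1  [3,5,6,7]=4  [4,5,6,7]=6
  size 5 → [0,2,3,6,7]=5  [0,3,5,6,7]=20  [0,4,5,6,7]=30  [1,2,3,6,7]=1  [2,3,5,6,7]=5  [3,4,5,6,7]=10
  size 6 → [0,1,2,3,6,7]=6  [0,2,3,5,6,7]=30  [0,3,4,5,6,7]=60  [1,2,3,5,6,7]=6  [2,3,4,5,6,7]=15
  first=0(s) contributes 21
  first=1(p) contributes 105
  first=4(q) contributes 42
|[w]| = 168

168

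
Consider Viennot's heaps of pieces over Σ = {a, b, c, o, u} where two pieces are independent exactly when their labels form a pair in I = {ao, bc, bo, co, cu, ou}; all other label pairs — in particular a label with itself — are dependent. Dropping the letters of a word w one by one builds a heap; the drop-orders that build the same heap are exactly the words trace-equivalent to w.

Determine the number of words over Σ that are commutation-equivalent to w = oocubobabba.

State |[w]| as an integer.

660

0(o) covers ∅
1(o) covers 0:o
2(c) covers ∅
3(u) covers ∅
4(b) covers 3:u
5(o) covers 1:o
6(b) covers 4:b
7(a) covers 2:c, 6:b
8(b) covers 7:a
9(b) covers 8:b
10(a) covers 9:b
floor of heap: 0:o, 2:c, 3:u
completions by unplaced set U, small U first (add the entries for U minus each lowest piece of U):
  |U|=1: {5}:1  {10}:1
  |U|=2: {1,5}:1  {5,10}:2  {9,10}:1
  |U|=3: {0,1,5}:1  {1,5,10}:3  {5,9,10}:3  {8,9,10}:1
  |U|=4: {0,1,5,10}:4  {1,5,9,10}:6  {5,8,9,10}:4  {7,8,9,10}:1
  |U|=5: {0,1,5,9,10}:10  {1,5,8,9,10}:10  {2,7,8,9,10}:1  {5,7,8,9,10}:5  {6,7,8,9,10}:1
  |U|=6: {0,1,5,8,9,10}:20  {1,5,7,8,9,10}:15  {2,5,7,8,9,10}:6  {2,6,7,8,9,10}:2  {4,6,7,8,9,10}:1  {5,6,7,8,9,10}:6
  |U|=7: {0,1,5,7,8,9,10}:35  {1,2,5,7,8,9,10}:21  {1,5,6,7,8,9,10}:21  {2,4,6,7,8,9,10}:3  {2,5,6,7,8,9,10}:14  {3,4,6,7,8,9,10}:1  {4,5,6,7,8,9,10}:7
  |U|=8: {0,1,2,5,7,8,9,10}:56  {0,1,5,6,7,8,9,10}:56  {1,2,5,6,7,8,9,10}:56  {1,4,5,6,7,8,9,10}:28  {2,3,4,6,7,8,9,10}:4  {2,4,5,6,7,8,9,10}:24  {3,4,5,6,7,8,9,10}:8
  |U|=9: {0,1,2,5,6,7,8,9,10}:168  {0,1,4,5,6,7,8,9,10}:84  {1,2,4,5,6,7,8,9,10}:108  {1,3,4,5,6,7,8,9,10}:36  {2,3,4,5,6,7,8,9,10}:36
  start at 0(o): 180
  start at 2(c): 120
  start at 3(u): 360
sum over floor = 660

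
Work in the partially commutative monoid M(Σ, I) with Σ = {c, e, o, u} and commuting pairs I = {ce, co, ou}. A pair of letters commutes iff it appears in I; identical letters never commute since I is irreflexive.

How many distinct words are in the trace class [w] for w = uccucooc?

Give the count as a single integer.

28

#0=u has no predecessor
#1=c depends on [0:u]
#2=c depends on [1:c]
#3=u depends on [2:c]
#4=c depends on [3:u]
#5=o has no predecessor
#6=o depends on [5:o]
#7=c depends on [4:c]
sources: [0:u, 5:o]
N(rest) = Σ N(rest − s) over sources s of rest; N(one piece) = 1:
  size 1 → [6]=1  [7]=1
  size 2 → [4,7]=1  [5,6]=1  [6,7]=2
  size 3 → [3,4,7]=1  [4,6,7]=3  [5,6,7]=3
  size 4 → [2,3,4,7]=1  [3,4,6,7]=4  [4,5,6,7]=6
  size 5 → [1,2,3,4,7]=1  [2,3,4,6,7]=5  [3,4,5,6,7]=10
  size 6 → [0,1,2,3,4,7]=1  [1,2,3,4,6,7]=6  [2,3,4,5,6,7]=15
  first=0(u) contributes 21
  first=5(o) contributes 7
|[w]| = 28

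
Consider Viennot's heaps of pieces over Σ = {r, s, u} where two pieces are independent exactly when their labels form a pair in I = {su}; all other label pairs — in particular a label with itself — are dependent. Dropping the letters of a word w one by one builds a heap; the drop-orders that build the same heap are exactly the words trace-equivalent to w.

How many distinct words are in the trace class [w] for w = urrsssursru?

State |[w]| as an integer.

#0=u has no predecessor
#1=r depends on [0:u]
#2=r depends on [1:r]
#3=s depends on [2:r]
#4=s depends on [3:s]
#5=s depends on [4:s]
#6=u depends on [2:r]
#7=r depends on [5:s, 6:u]
#8=s depends on [7:r]
#9=r depends on [8:s]
#10=u depends on [9:r]
sources: [0:u]
N(rest) = Σ N(rest − s) over sources s of rest; N(one piece) = 1:
  size 1 → [10]=1
  size 2 → [9,10]=1
  size 3 → [8,9,10]=1
  size 4 → [7,8,9,10]=1
  size 5 → [5,7,8,9,10]=1  [6,7,8,9,10]=1
  size 6 → [4,5,7,8,9,10]=1  [5,6,7,8,9,10]=2
  size 7 → [3,4,5,7,8,9,10]=1  [4,5,6,7,8,9,10]=3
  size 8 → [3,4,5,6,7,8,9,10]=4
  size 9 → [2,3,4,5,6,7,8,9,10]=4
  first=0(u) contributes 4

4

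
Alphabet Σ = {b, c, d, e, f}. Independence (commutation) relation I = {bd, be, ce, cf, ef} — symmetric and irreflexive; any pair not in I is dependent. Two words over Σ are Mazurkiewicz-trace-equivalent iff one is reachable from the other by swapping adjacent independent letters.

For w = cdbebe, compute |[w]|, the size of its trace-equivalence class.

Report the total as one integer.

10

drop 0:c onto floor
drop 1:d onto {0:c}
drop 2:b onto {0:c}
drop 3:e onto {1:d}
drop 4:b onto {2:b}
drop 5:e onto {3:e}
ground layer = {0:c}
drop-orders for the pieces not yet dropped (sum over which currently-grounded one goes next):
  1 to go: {4} 1  {5} 1
  2 to go: {2,4} 1  {3,5} 1  {4,5} 2
  3 to go: {1,3,5} 1  {2,4,5} 3  {3,4,5} 3
  4 to go: {1,3,4,5} 4  {2,3,4,5} 6
  if 0:c drops first: 10 orders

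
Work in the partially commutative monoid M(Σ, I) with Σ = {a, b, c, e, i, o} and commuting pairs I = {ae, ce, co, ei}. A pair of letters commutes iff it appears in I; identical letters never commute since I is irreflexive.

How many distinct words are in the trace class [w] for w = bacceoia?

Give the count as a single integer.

9

piece 0:b — minimal
piece 1:a rests on {0:b}
piece 2:c rests on {1:a}
piece 3:c rests on {2:c}
piece 4:e rests on {0:b}
piece 5:o rests on {1:a, 4:e}
piece 6:i rests on {3:c, 5:o}
piece 7:a rests on {6:i}
minimal pieces: {0:b}
ways to finish when only these pieces remain (= sum over removing one remaining piece with nothing left below it):
  1 left: {7}→1
  2 left: {6,7}→1
  3 left: {3,6,7}→1  {5,6,7}→1
  4 left: {2,3,6,7}→1  {3,5,6,7}→2  {4,5,6,7}→1
  5 left: {2,3,5,6,7}→3  {3,4,5,6,7}→3
  6 left: {1,2,3,5,6,7}→3  {2,3,4,5,6,7}→6
  placing 0:b first → 9 extensions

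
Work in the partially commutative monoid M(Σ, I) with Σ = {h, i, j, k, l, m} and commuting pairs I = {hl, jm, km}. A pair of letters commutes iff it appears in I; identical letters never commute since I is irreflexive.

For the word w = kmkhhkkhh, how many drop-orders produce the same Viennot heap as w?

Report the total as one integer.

drop 0:k onto floor
drop 1:m onto floor
drop 2:k onto {0:k}
drop 3:h onto {1:m, 2:k}
drop 4:h onto {3:h}
drop 5:k onto {4:h}
drop 6:k onto {5:k}
drop 7:h onto {6:k}
drop 8:h onto {7:h}
ground layer = {0:k, 1:m}
drop-orders for the pieces not yet dropped (sum over which currently-grounded one goes next):
  1 to go: {8} 1
  2 to go: {7,8} 1
  3 to go: {6,7,8} 1
  4 to go: {5,6,7,8} 1
  5 to go: {4,5,6,7,8} 1
  6 to go: {3,4,5,6,7,8} 1
  7 to go: {1,3,4,5,6,7,8} 1  {2,3,4,5,6,7,8} 1
  if 0:k drops first: 2 orders
  if 1:m drops first: 1 orders
heap linearizations: 3

3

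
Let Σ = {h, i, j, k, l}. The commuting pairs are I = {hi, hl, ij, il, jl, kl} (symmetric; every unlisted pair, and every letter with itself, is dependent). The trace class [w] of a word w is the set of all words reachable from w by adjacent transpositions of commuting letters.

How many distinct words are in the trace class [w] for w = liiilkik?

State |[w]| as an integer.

28

0(l) covers ∅
1(i) covers ∅
2(i) covers 1:i
3(i) covers 2:i
4(l) covers 0:l
5(k) covers 3:i
6(i) covers 5:k
7(k) covers 6:i
floor of heap: 0:l, 1:i
completions by unplaced set U, small U first (add the entries for U minus each lowest piece of U):
  |U|=1: {4}:1  {7}:1
  |U|=2: {0,4}:1  {4,7}:2  {6,7}:1
  |U|=3: {0,4,7}:3  {4,6,7}:3  {5,6,7}:1
  |U|=4: {0,4,6,7}:6  {3,5,6,7}:1  {4,5,6,7}:4
  |U|=5: {0,4,5,6,7}:10  {2,3,5,6,7}:1  {3,4,5,6,7}:5
  |U|=6: {0,3,4,5,6,7}:15  {1,2,3,5,6,7}:1  {2,3,4,5,6,7}:6
  start at 0(l): 7
  start at 1(i): 21
sum over floor = 28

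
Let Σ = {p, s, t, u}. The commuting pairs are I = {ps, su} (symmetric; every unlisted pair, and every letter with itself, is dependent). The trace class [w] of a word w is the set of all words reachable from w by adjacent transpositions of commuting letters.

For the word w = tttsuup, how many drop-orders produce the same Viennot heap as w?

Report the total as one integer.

0(t) covers ∅
1(t) covers 0:t
2(t) covers 1:t
3(s) covers 2:t
4(u) covers 2:t
5(u) covers 4:u
6(p) covers 5:u
floor of heap: 0:t
completions by unplaced set U, small U first (add the entries for U minus each lowest piece of U):
  |U|=1: {3}:1  {6}:1
  |U|=2: {3,6}:2  {5,6}:1
  |U|=3: {3,5,6}:3  {4,5,6}:1
  |U|=4: {3,4,5,6}:4
  |U|=5: {2,3,4,5,6}:4
  start at 0(t): 4

4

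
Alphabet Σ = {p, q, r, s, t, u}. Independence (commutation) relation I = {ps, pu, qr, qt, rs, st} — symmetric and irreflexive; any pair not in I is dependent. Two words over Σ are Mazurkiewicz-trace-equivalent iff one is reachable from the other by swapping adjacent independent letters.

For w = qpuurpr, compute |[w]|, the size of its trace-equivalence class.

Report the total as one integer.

3

piece 0:q — minimal
piece 1:p rests on {0:q}
piece 2:u rests on {0:q}
piece 3:u rests on {2:u}
piece 4:r rests on {1:p, 3:u}
piece 5:p rests on {4:r}
piece 6:r rests on {5:p}
minimal pieces: {0:q}
ways to finish when only these pieces remain (= sum over removing one remaining piece with nothing left below it):
  1 left: {6}→1
  2 left: {5,6}→1
  3 left: {4,5,6}→1
  4 left: {1,4,5,6}→1  {3,4,5,6}→1
  5 left: {1,3,4,5,6}→2  {2,3,4,5,6}→1
  placing 0:q first → 3 extensions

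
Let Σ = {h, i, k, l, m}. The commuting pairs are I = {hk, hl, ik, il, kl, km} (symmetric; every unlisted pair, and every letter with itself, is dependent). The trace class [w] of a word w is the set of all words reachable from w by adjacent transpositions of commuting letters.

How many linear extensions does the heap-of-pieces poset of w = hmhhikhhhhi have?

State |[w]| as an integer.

0(h) covers ∅
1(m) covers 0:h
2(h) covers 1:m
3(h) covers 2:h
4(i) covers 3:h
5(k) covers ∅
6(h) covers 4:i
7(h) covers 6:h
8(h) covers 7:h
9(h) covers 8:h
10(i) covers 9:h
floor of heap: 0:h, 5:k
completions by unplaced set U, small U first (add the entries for U minus each lowest piece of U):
  |U|=1: {5}:1  {10}:1
  |U|=2: {5,10}:2  {9,10}:1
  |U|=3: {5,9,10}:3  {8,9,10}:1
  |U|=4: {5,8,9,10}:4  {7,8,9,10}:1
  |U|=5: {5,7,8,9,10}:5  {6,7,8,9,10}:1
  |U|=6: {4,6,7,8,9,10}:1  {5,6,7,8,9,10}:6
  |U|=7: {3,4,6,7,8,9,10}:1  {4,5,6,7,8,9,10}:7
  |U|=8: {2,3,4,6,7,8,9,10}:1  {3,4,5,6,7,8,9,10}:8
  |U|=9: {1,2,3,4,6,7,8,9,10}:1  {2,3,4,5,6,7,8,9,10}:9
  start at 0(h): 10
  start at 5(k): 1
sum over floor = 11

11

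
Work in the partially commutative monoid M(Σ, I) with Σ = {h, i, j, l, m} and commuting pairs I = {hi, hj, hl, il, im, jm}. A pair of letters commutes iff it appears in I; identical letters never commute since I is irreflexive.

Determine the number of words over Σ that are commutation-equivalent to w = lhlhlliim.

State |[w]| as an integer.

540

piece 0:l — minimal
piece 1:h — minimal
piece 2:l rests on {0:l}
piece 3:h rests on {1:h}
piece 4:l rests on {2:l}
piece 5:l rests on {4:l}
piece 6:i — minimal
piece 7:i rests on {6:i}
piece 8:m rests on {3:h, 5:l}
minimal pieces: {0:l, 1:h, 6:i}
ways to finish when only these pieces remain (= sum over removing one remaining piece with nothing left below it):
  1 left: {7}→1  {8}→1
  2 left: {3,8}→1  {5,8}→1  {6,7}→1  {7,8}→2
  3 left: {1,3,8}→1  {3,5,8}→2  {3,7,8}→3  {4,5,8}→1  {5,7,8}→3  {6,7,8}→3
  4 left: {1,3,5,8}→3  {1,3,7,8}→4  {2,4,5,8}→1  {3,4,5,8}→3  {3,5,7,8}→8  {3,6,7,8}→6  {4,5,7,8}→4  {5,6,7,8}→6
  5 left: {0,2,4,5,8}→1  {1,3,4,5,8}→6  {1,3,5,7,8}→15  {1,3,6,7,8}→10  {2,3,4,5,8}→4  {2,4,5,7,8}→5  {3,4,5,7,8}→15  {3,5,6,7,8}→20  {4,5,6,7,8}→10
  6 left: {0,2,3,4,5,8}→5  {0,2,4,5,7,8}→6  {1,2,3,4,5,8}→10  {1,3,4,5,7,8}→36  {1,3,5,6,7,8}→45  {2,3,4,5,7,8}→24  {2,4,5,6,7,8}→15  {3,4,5,6,7,8}→45
  7 left: {0,1,2,3,4,5,8}→15  {0,2,3,4,5,7,8}→35  {0,2,4,5,6,7,8}→21  {1,2,3,4,5,7,8}→70  {1,3,4,5,6,7,8}→126  {2,3,4,5,6,7,8}→84
  placing 0:l first → 280 extensions
  placing 1:h first → 140 extensions
  placing 6:i first → 120 extensions
total linear extensions = 540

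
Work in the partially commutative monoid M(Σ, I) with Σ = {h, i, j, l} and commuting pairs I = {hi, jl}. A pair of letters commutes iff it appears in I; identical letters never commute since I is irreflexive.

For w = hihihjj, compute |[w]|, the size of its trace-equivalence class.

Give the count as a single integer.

10

piece 0:h — minimal
piece 1:i — minimal
piece 2:h rests on {0:h}
piece 3:i rests on {1:i}
piece 4:h rests on {2:h}
piece 5:j rests on {3:i, 4:h}
piece 6:j rests on {5:j}
minimal pieces: {0:h, 1:i}
ways to finish when only these pieces remain (= sum over removing one remaining piece with nothing left below it):
  1 left: {6}→1
  2 left: {5,6}→1
  3 left: {3,5,6}→1  {4,5,6}→1
  4 left: {1,3,5,6}→1  {2,4,5,6}→1  {3,4,5,6}→2
  5 left: {0,2,4,5,6}→1  {1,3,4,5,6}→3  {2,3,4,5,6}→3
  placing 0:h first → 6 extensions
  placing 1:i first → 4 extensions
total linear extensions = 10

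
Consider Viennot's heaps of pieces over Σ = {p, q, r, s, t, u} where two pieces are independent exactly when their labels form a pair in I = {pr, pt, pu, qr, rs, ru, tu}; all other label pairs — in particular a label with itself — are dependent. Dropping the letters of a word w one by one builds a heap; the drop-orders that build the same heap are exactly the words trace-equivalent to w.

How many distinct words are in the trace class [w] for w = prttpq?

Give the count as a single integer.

piece 0:p — minimal
piece 1:r — minimal
piece 2:t rests on {1:r}
piece 3:t rests on {2:t}
piece 4:p rests on {0:p}
piece 5:q rests on {3:t, 4:p}
minimal pieces: {0:p, 1:r}
ways to finish when only these pieces remain (= sum over removing one remaining piece with nothing left below it):
  1 left: {5}→1
  2 left: {3,5}→1  {4,5}→1
  3 left: {0,4,5}→1  {2,3,5}→1  {3,4,5}→2
  4 left: {0,3,4,5}→3  {1,2,3,5}→1  {2,3,4,5}→3
  placing 0:p first → 4 extensions
  placing 1:r first → 6 extensions
total linear extensions = 10

10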